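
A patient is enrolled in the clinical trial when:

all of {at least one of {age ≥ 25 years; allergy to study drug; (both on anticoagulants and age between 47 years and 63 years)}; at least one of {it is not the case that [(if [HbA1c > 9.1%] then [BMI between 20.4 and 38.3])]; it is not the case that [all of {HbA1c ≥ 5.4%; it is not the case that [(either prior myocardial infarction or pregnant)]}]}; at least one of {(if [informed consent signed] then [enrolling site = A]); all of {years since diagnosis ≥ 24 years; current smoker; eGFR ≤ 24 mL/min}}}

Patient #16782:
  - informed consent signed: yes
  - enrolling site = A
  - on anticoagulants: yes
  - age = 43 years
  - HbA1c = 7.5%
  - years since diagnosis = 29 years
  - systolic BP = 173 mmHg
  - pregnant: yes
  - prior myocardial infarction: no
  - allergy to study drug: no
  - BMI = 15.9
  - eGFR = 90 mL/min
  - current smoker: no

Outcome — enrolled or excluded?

Enrolled

Atomic conditions:
  age ≥ 25 years: 43 ≥ 25 is true
  allergy to study drug: no → false
  on anticoagulants: yes → true
  age between 47 years and 63 years: 43 in [47, 63] is false
  HbA1c > 9.1%: 7.5 > 9.1 is false
  BMI between 20.4 and 38.3: 15.9 in [20.4, 38.3] is false
  HbA1c ≥ 5.4%: 7.5 ≥ 5.4 is true
  prior myocardial infarction: no → false
  pregnant: yes → true
  informed consent signed: yes → true
  enrolling site = A: A == A is true
  years since diagnosis ≥ 24 years: 29 ≥ 24 is true
  current smoker: no → false
  eGFR ≤ 24 mL/min: 90 ≤ 24 is false
Combine:
[1.3] true AND false = false
[1] true OR false OR false = true
[2.1.1] false → false (antecedent false ⇒ implication holds) = true
[2.1] NOT true = false
[2.2.1.2.1] false OR true = true
[2.2.1.2] NOT true = false
[2.2.1] true AND false = false
[2.2] NOT false = true
[2] false OR true = true
[3.1] true → true = true
[3.2] true AND false AND false = false
[3] true OR false = true
[root] true AND true AND true = true
Overall: true → enrolled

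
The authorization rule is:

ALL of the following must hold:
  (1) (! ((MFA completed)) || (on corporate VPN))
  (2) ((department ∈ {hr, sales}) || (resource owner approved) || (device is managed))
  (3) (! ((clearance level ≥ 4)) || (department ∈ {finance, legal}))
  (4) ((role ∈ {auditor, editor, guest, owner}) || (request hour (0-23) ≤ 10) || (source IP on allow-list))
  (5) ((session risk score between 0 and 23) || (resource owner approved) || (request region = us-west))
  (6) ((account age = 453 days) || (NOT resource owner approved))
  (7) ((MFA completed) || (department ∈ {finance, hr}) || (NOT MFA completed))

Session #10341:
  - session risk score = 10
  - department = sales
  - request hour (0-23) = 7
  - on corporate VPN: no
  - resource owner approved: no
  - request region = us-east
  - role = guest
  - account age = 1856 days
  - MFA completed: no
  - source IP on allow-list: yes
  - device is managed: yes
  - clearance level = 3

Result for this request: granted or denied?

Atomic conditions:
  MFA completed: no → false
  on corporate VPN: no → false
  department ∈ {hr, sales}: sales is in the set → true
  resource owner approved: no → false
  device is managed: yes → true
  clearance level ≥ 4: 3 ≥ 4 is false
  department ∈ {finance, legal}: sales is not in the set → false
  role ∈ {auditor, editor, guest, owner}: guest is in the set → true
  request hour (0-23) ≤ 10: 7 ≤ 10 is true
  source IP on allow-list: yes → true
  session risk score between 0 and 23: 10 in [0, 23] is true
  request region = us-west: us-east == us-west is false
  account age = 453 days: 1856 == 453 is false
  NOT resource owner approved: no → true
  department ∈ {finance, hr}: sales is not in the set → false
  NOT MFA completed: no → true
Combine:
[1.1] NOT false = true
[1] true OR false = true
[2] true OR false OR true = true
[3.1] NOT false = true
[3] true OR false = true
[4] true OR true OR true = true
[5] true OR false OR false = true
[6] false OR true = true
[7] false OR false OR true = true
[root] true AND true AND true AND true AND true AND true AND true = true
Overall: true → granted

Granted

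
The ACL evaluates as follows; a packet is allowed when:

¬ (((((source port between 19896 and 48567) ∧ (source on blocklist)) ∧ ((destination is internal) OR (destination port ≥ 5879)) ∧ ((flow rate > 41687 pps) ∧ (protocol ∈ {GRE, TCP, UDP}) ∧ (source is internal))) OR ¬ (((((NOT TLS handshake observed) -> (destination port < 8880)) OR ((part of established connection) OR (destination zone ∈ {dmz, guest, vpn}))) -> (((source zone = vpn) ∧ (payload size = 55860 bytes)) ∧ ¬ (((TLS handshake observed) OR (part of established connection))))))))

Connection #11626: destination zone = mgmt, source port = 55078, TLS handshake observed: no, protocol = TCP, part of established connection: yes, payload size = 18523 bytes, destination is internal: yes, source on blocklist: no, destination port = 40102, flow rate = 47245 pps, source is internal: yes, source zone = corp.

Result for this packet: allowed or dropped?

Dropped

Atomic conditions:
  source port between 19896 and 48567: 55078 in [19896, 48567] is false
  source on blocklist: no → false
  destination is internal: yes → true
  destination port ≥ 5879: 40102 ≥ 5879 is true
  flow rate > 41687 pps: 47245 > 41687 is true
  protocol ∈ {GRE, TCP, UDP}: TCP is in the set → true
  source is internal: yes → true
  NOT TLS handshake observed: no → true
  destination port < 8880: 40102 < 8880 is false
  part of established connection: yes → true
  destination zone ∈ {dmz, guest, vpn}: mgmt is not in the set → false
  source zone = vpn: corp == vpn is false
  payload size = 55860 bytes: 18523 == 55860 is false
  TLS handshake observed: no → false
Combine:
[1.1.1] false AND false = false
[1.1.2] true OR true = true
[1.1.3] true AND true AND true = true
[1.1] false AND true AND true = false
[1.2.1.1.1] true → false = false
[1.2.1.1.2] true OR false = true
[1.2.1.1] false OR true = true
[1.2.1.2.1] false AND false = false
[1.2.1.2.2.1] false OR true = true
[1.2.1.2.2] NOT true = false
[1.2.1.2] false AND false = false
[1.2.1] true → false = false
[1.2] NOT false = true
[1] false OR true = true
[root] NOT true = false
Overall: false → dropped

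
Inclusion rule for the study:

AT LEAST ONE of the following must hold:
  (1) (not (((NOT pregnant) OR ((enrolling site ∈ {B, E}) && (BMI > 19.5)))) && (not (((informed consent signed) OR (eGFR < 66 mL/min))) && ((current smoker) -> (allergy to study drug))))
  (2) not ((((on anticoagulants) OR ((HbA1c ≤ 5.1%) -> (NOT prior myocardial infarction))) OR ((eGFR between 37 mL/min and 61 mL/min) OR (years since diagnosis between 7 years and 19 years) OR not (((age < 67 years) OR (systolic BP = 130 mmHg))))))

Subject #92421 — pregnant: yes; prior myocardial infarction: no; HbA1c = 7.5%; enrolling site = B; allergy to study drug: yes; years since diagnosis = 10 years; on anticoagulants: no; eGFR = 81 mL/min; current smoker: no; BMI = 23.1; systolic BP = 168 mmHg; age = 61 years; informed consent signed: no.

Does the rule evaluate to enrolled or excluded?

Excluded

Atomic conditions:
  NOT pregnant: yes → false
  enrolling site ∈ {B, E}: B is in the set → true
  BMI > 19.5: 23.1 > 19.5 is true
  informed consent signed: no → false
  eGFR < 66 mL/min: 81 < 66 is false
  current smoker: no → false
  allergy to study drug: yes → true
  on anticoagulants: no → false
  HbA1c ≤ 5.1%: 7.5 ≤ 5.1 is false
  NOT prior myocardial infarction: no → true
  eGFR between 37 mL/min and 61 mL/min: 81 in [37, 61] is false
  years since diagnosis between 7 years and 19 years: 10 in [7, 19] is true
  age < 67 years: 61 < 67 is true
  systolic BP = 130 mmHg: 168 == 130 is false
Combine:
[1.1.1.2] true AND true = true
[1.1.1] false OR true = true
[1.1] NOT true = false
[1.2.1.1] false OR false = false
[1.2.1] NOT false = true
[1.2.2] false → true (antecedent false ⇒ implication holds) = true
[1.2] true AND true = true
[1] false AND true = false
[2.1.1.2] false → true (antecedent false ⇒ implication holds) = true
[2.1.1] false OR true = true
[2.1.2.3.1] true OR false = true
[2.1.2.3] NOT true = false
[2.1.2] false OR true OR false = true
[2.1] true OR true = true
[2] NOT true = false
[root] false OR false = false
Overall: false → excluded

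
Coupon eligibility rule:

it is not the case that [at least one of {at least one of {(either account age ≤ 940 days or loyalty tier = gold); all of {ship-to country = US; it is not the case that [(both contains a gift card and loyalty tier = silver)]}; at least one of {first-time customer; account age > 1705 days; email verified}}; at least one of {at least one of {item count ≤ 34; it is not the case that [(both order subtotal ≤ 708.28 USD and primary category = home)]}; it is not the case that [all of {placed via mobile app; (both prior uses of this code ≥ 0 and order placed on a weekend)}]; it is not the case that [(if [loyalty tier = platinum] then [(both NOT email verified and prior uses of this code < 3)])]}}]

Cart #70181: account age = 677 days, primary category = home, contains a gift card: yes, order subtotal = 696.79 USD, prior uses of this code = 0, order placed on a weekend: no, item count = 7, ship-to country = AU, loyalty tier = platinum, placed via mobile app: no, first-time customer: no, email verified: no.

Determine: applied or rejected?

Rejected

Atomic conditions:
  account age ≤ 940 days: 677 ≤ 940 is true
  loyalty tier = gold: platinum == gold is false
  ship-to country = US: AU == US is false
  contains a gift card: yes → true
  loyalty tier = silver: platinum == silver is false
  first-time customer: no → false
  account age > 1705 days: 677 > 1705 is false
  email verified: no → false
  item count ≤ 34: 7 ≤ 34 is true
  order subtotal ≤ 708.28 USD: 696.79 ≤ 708.28 is true
  primary category = home: home == home is true
  placed via mobile app: no → false
  prior uses of this code ≥ 0: 0 ≥ 0 is true
  order placed on a weekend: no → false
  loyalty tier = platinum: platinum == platinum is true
  NOT email verified: no → true
  prior uses of this code < 3: 0 < 3 is true
Combine:
[1.1.1] true OR false = true
[1.1.2.2.1] true AND false = false
[1.1.2.2] NOT false = true
[1.1.2] false AND true = false
[1.1.3] false OR false OR false = false
[1.1] true OR false OR false = true
[1.2.1.2.1] true AND true = true
[1.2.1.2] NOT true = false
[1.2.1] true OR false = true
[1.2.2.1.2] true AND false = false
[1.2.2.1] false AND false = false
[1.2.2] NOT false = true
[1.2.3.1.2] true AND true = true
[1.2.3.1] true → true = true
[1.2.3] NOT true = false
[1.2] true OR true OR false = true
[1] true OR true = true
[root] NOT true = false
Overall: false → rejected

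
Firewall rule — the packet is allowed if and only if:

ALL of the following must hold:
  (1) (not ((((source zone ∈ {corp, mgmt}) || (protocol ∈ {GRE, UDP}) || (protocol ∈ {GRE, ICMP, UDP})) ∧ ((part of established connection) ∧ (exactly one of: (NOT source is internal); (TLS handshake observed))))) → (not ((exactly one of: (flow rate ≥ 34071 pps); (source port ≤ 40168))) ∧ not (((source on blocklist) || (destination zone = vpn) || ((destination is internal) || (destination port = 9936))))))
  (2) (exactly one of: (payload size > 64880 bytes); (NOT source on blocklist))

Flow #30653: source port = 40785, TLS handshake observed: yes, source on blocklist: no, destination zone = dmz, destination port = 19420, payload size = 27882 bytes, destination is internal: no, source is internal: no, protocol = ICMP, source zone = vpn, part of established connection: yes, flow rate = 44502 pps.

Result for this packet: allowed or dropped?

Atomic conditions:
  source zone ∈ {corp, mgmt}: vpn is not in the set → false
  protocol ∈ {GRE, UDP}: ICMP is not in the set → false
  protocol ∈ {GRE, ICMP, UDP}: ICMP is in the set → true
  part of established connection: yes → true
  NOT source is internal: no → true
  TLS handshake observed: yes → true
  flow rate ≥ 34071 pps: 44502 ≥ 34071 is true
  source port ≤ 40168: 40785 ≤ 40168 is false
  source on blocklist: no → false
  destination zone = vpn: dmz == vpn is false
  destination is internal: no → false
  destination port = 9936: 19420 == 9936 is false
  payload size > 64880 bytes: 27882 > 64880 is false
  NOT source on blocklist: no → true
Combine:
[1.1.1.1] false OR false OR true = true
[1.1.1.2.2] exactly-one(true, true) = false
[1.1.1.2] true AND false = false
[1.1.1] true AND false = false
[1.1] NOT false = true
[1.2.1.1] exactly-one(true, false) = true
[1.2.1] NOT true = false
[1.2.2.1.3] false OR false = false
[1.2.2.1] false OR false OR false = false
[1.2.2] NOT false = true
[1.2] false AND true = false
[1] true → false = false
[2] exactly-one(false, true) = true
[root] false AND true = false
Overall: false → dropped

Dropped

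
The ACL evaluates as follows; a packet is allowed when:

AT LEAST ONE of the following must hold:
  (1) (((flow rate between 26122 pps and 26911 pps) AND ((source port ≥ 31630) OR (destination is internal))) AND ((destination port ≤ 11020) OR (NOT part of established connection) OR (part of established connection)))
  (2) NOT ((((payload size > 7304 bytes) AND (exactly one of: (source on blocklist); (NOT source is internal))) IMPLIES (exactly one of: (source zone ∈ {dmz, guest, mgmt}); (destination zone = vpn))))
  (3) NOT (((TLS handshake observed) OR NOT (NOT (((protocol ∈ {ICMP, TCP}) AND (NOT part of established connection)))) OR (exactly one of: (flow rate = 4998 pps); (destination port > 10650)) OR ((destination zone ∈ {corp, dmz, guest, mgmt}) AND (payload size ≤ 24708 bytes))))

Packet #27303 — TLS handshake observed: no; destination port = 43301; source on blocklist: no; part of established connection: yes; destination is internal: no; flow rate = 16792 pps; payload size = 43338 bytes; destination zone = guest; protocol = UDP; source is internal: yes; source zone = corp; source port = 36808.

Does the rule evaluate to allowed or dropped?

Atomic conditions:
  flow rate between 26122 pps and 26911 pps: 16792 in [26122, 26911] is false
  source port ≥ 31630: 36808 ≥ 31630 is true
  destination is internal: no → false
  destination port ≤ 11020: 43301 ≤ 11020 is false
  NOT part of established connection: yes → false
  part of established connection: yes → true
  payload size > 7304 bytes: 43338 > 7304 is true
  source on blocklist: no → false
  NOT source is internal: yes → false
  source zone ∈ {dmz, guest, mgmt}: corp is not in the set → false
  destination zone = vpn: guest == vpn is false
  TLS handshake observed: no → false
  protocol ∈ {ICMP, TCP}: UDP is not in the set → false
  flow rate = 4998 pps: 16792 == 4998 is false
  destination port > 10650: 43301 > 10650 is true
  destination zone ∈ {corp, dmz, guest, mgmt}: guest is in the set → true
  payload size ≤ 24708 bytes: 43338 ≤ 24708 is false
Combine:
[1.1.2] true OR false = true
[1.1] false AND true = false
[1.2] false OR false OR true = true
[1] false AND true = false
[2.1.1.2] exactly-one(false, false) = false
[2.1.1] true AND false = false
[2.1.2] exactly-one(false, false) = false
[2.1] false → false (antecedent false ⇒ implication holds) = true
[2] NOT true = false
[3.1.2.1.1] false AND false = false
[3.1.2.1] NOT false = true
[3.1.2] NOT true = false
[3.1.3] exactly-one(false, true) = true
[3.1.4] true AND false = false
[3.1] false OR false OR true OR false = true
[3] NOT true = false
[root] false OR false OR false = false
Overall: false → dropped

Dropped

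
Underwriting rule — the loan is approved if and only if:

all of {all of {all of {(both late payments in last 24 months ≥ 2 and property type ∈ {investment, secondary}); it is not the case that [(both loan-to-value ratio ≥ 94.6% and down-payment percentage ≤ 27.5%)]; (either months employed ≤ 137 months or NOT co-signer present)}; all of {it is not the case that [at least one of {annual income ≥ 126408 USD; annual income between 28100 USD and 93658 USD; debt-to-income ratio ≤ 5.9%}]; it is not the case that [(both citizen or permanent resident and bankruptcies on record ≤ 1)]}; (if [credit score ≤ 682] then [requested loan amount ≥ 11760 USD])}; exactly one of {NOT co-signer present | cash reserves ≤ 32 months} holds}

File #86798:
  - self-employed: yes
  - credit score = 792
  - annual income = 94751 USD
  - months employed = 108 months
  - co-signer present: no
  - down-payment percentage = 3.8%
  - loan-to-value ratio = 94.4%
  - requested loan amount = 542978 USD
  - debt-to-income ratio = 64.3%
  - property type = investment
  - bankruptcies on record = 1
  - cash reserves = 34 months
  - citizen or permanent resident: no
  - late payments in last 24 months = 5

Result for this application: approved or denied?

Atomic conditions:
  late payments in last 24 months ≥ 2: 5 ≥ 2 is true
  property type ∈ {investment, secondary}: investment is in the set → true
  loan-to-value ratio ≥ 94.6%: 94.4 ≥ 94.6 is false
  down-payment percentage ≤ 27.5%: 3.8 ≤ 27.5 is true
  months employed ≤ 137 months: 108 ≤ 137 is true
  NOT co-signer present: no → true
  annual income ≥ 126408 USD: 94751 ≥ 126408 is false
  annual income between 28100 USD and 93658 USD: 94751 in [28100, 93658] is false
  debt-to-income ratio ≤ 5.9%: 64.3 ≤ 5.9 is false
  citizen or permanent resident: no → false
  bankruptcies on record ≤ 1: 1 ≤ 1 is true
  credit score ≤ 682: 792 ≤ 682 is false
  requested loan amount ≥ 11760 USD: 542978 ≥ 11760 is true
  cash reserves ≤ 32 months: 34 ≤ 32 is false
Combine:
[1.1.1] true AND true = true
[1.1.2.1] false AND true = false
[1.1.2] NOT false = true
[1.1.3] true OR true = true
[1.1] true AND true AND true = true
[1.2.1.1] false OR false OR false = false
[1.2.1] NOT false = true
[1.2.2.1] false AND true = false
[1.2.2] NOT false = true
[1.2] true AND true = true
[1.3] false → true (antecedent false ⇒ implication holds) = true
[1] true AND true AND true = true
[2] exactly-one(true, false) = true
[root] true AND true = true
Overall: true → approved

Approved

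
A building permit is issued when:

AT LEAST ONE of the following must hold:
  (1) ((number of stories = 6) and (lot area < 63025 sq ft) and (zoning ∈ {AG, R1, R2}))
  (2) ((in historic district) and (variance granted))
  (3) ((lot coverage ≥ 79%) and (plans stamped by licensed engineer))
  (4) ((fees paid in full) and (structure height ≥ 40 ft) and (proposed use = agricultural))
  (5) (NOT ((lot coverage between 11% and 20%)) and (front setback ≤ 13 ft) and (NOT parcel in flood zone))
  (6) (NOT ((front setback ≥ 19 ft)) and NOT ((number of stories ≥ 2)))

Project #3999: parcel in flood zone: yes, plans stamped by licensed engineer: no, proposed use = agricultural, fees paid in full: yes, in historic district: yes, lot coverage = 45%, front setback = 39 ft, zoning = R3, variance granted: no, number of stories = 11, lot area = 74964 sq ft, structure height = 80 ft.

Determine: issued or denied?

Atomic conditions:
  number of stories = 6: 11 == 6 is false
  lot area < 63025 sq ft: 74964 < 63025 is false
  zoning ∈ {AG, R1, R2}: R3 is not in the set → false
  in historic district: yes → true
  variance granted: no → false
  lot coverage ≥ 79%: 45 ≥ 79 is false
  plans stamped by licensed engineer: no → false
  fees paid in full: yes → true
  structure height ≥ 40 ft: 80 ≥ 40 is true
  proposed use = agricultural: agricultural == agricultural is true
  lot coverage between 11% and 20%: 45 in [11, 20] is false
  front setback ≤ 13 ft: 39 ≤ 13 is false
  NOT parcel in flood zone: yes → false
  front setback ≥ 19 ft: 39 ≥ 19 is true
  number of stories ≥ 2: 11 ≥ 2 is true
Combine:
[1] false AND false AND false = false
[2] true AND false = false
[3] false AND false = false
[4] true AND true AND true = true
[5.1] NOT false = true
[5] true AND false AND false = false
[6.1] NOT true = false
[6.2] NOT true = false
[6] false AND false = false
[root] false OR false OR false OR true OR false OR false = true
Overall: true → issued

Issued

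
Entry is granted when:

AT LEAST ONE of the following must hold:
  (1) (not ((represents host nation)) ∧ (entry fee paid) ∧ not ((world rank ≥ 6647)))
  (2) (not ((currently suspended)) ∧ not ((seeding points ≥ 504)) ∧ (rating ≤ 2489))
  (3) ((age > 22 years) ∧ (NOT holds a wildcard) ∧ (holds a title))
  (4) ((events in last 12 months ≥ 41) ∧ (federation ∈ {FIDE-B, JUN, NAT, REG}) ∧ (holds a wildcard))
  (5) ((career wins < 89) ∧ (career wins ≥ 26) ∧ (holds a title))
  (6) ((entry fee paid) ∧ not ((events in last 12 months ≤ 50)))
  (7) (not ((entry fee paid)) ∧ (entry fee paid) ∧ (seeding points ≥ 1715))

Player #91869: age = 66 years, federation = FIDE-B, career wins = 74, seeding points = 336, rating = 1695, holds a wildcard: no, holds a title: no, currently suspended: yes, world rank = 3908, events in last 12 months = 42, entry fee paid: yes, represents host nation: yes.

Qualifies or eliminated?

Eliminated

Atomic conditions:
  represents host nation: yes → true
  entry fee paid: yes → true
  world rank ≥ 6647: 3908 ≥ 6647 is false
  currently suspended: yes → true
  seeding points ≥ 504: 336 ≥ 504 is false
  rating ≤ 2489: 1695 ≤ 2489 is true
  age > 22 years: 66 > 22 is true
  NOT holds a wildcard: no → true
  holds a title: no → false
  events in last 12 months ≥ 41: 42 ≥ 41 is true
  federation ∈ {FIDE-B, JUN, NAT, REG}: FIDE-B is in the set → true
  holds a wildcard: no → false
  career wins < 89: 74 < 89 is true
  career wins ≥ 26: 74 ≥ 26 is true
  events in last 12 months ≤ 50: 42 ≤ 50 is true
  seeding points ≥ 1715: 336 ≥ 1715 is false
Combine:
[1.1] NOT true = false
[1.3] NOT false = true
[1] false AND true AND true = false
[2.1] NOT true = false
[2.2] NOT false = true
[2] false AND true AND true = false
[3] true AND true AND false = false
[4] true AND true AND false = false
[5] true AND true AND false = false
[6.2] NOT true = false
[6] true AND false = false
[7.1] NOT true = false
[7] false AND true AND false = false
[root] false OR false OR false OR false OR false OR false OR false = false
Overall: false → eliminated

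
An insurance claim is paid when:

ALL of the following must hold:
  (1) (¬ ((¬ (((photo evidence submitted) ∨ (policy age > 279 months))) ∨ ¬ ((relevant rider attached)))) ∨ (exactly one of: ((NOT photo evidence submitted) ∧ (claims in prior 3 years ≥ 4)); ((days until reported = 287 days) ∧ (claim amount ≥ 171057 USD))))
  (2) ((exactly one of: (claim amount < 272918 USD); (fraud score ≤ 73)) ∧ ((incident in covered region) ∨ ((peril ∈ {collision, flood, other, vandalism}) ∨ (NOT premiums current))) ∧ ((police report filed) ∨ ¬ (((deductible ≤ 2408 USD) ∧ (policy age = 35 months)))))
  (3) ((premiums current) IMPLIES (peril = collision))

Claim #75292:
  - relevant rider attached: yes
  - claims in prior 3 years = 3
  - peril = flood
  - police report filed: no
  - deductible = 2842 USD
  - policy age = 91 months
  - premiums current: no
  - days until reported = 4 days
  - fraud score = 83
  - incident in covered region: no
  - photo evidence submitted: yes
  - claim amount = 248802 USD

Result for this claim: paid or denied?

Atomic conditions:
  photo evidence submitted: yes → true
  policy age > 279 months: 91 > 279 is false
  relevant rider attached: yes → true
  NOT photo evidence submitted: yes → false
  claims in prior 3 years ≥ 4: 3 ≥ 4 is false
  days until reported = 287 days: 4 == 287 is false
  claim amount ≥ 171057 USD: 248802 ≥ 171057 is true
  claim amount < 272918 USD: 248802 < 272918 is true
  fraud score ≤ 73: 83 ≤ 73 is false
  incident in covered region: no → false
  peril ∈ {collision, flood, other, vandalism}: flood is in the set → true
  NOT premiums current: no → true
  police report filed: no → false
  deductible ≤ 2408 USD: 2842 ≤ 2408 is false
  policy age = 35 months: 91 == 35 is false
  premiums current: no → false
  peril = collision: flood == collision is false
Combine:
[1.1.1.1.1] true OR false = true
[1.1.1.1] NOT true = false
[1.1.1.2] NOT true = false
[1.1.1] false OR false = false
[1.1] NOT false = true
[1.2.1] false AND false = false
[1.2.2] false AND true = false
[1.2] exactly-one(false, false) = false
[1] true OR false = true
[2.1] exactly-one(true, false) = true
[2.2.2] true OR true = true
[2.2] false OR true = true
[2.3.2.1] false AND false = false
[2.3.2] NOT false = true
[2.3] false OR true = true
[2] true AND true AND true = true
[3] false → false (antecedent false ⇒ implication holds) = true
[root] true AND true AND true = true
Overall: true → paid

Paid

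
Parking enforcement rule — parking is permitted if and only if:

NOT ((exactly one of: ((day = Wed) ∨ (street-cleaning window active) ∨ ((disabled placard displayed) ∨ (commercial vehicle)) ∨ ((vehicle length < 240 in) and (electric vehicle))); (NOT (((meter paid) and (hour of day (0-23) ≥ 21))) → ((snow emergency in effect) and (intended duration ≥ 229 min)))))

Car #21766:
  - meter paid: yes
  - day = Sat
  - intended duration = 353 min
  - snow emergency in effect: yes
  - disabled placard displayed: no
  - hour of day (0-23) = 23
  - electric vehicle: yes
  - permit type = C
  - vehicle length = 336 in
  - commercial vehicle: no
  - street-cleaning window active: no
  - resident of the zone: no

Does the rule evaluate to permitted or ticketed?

Ticketed

Atomic conditions:
  day = Wed: Sat == Wed is false
  street-cleaning window active: no → false
  disabled placard displayed: no → false
  commercial vehicle: no → false
  vehicle length < 240 in: 336 < 240 is false
  electric vehicle: yes → true
  meter paid: yes → true
  hour of day (0-23) ≥ 21: 23 ≥ 21 is true
  snow emergency in effect: yes → true
  intended duration ≥ 229 min: 353 ≥ 229 is true
Combine:
[1.1.3] false OR false = false
[1.1.4] false AND true = false
[1.1] false OR false OR false OR false = false
[1.2.1.1] true AND true = true
[1.2.1] NOT true = false
[1.2.2] true AND true = true
[1.2] false → true (antecedent false ⇒ implication holds) = true
[1] exactly-one(false, true) = true
[root] NOT true = false
Overall: false → ticketed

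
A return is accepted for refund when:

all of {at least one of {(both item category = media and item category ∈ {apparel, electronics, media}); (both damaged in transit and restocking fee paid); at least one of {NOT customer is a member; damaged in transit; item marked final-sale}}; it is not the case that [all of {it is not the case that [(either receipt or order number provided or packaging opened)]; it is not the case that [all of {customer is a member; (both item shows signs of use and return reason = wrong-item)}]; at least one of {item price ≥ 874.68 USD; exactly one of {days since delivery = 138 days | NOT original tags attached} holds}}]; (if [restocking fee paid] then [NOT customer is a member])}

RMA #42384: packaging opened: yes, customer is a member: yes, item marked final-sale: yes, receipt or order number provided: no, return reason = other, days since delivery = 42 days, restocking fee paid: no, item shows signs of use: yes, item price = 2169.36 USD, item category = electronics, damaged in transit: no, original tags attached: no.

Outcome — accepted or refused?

Atomic conditions:
  item category = media: electronics == media is false
  item category ∈ {apparel, electronics, media}: electronics is in the set → true
  damaged in transit: no → false
  restocking fee paid: no → false
  NOT customer is a member: yes → false
  item marked final-sale: yes → true
  receipt or order number provided: no → false
  packaging opened: yes → true
  customer is a member: yes → true
  item shows signs of use: yes → true
  return reason = wrong-item: other == wrong-item is false
  item price ≥ 874.68 USD: 2169.36 ≥ 874.68 is true
  days since delivery = 138 days: 42 == 138 is false
  NOT original tags attached: no → true
Combine:
[1.1] false AND true = false
[1.2] false AND false = false
[1.3] false OR false OR true = true
[1] false OR false OR true = true
[2.1.1.1] false OR true = true
[2.1.1] NOT true = false
[2.1.2.1.2] true AND false = false
[2.1.2.1] true AND false = false
[2.1.2] NOT false = true
[2.1.3.2] exactly-one(false, true) = true
[2.1.3] true OR true = true
[2.1] false AND true AND true = false
[2] NOT false = true
[3] false → false (antecedent false ⇒ implication holds) = true
[root] true AND true AND true = true
Overall: true → accepted

Accepted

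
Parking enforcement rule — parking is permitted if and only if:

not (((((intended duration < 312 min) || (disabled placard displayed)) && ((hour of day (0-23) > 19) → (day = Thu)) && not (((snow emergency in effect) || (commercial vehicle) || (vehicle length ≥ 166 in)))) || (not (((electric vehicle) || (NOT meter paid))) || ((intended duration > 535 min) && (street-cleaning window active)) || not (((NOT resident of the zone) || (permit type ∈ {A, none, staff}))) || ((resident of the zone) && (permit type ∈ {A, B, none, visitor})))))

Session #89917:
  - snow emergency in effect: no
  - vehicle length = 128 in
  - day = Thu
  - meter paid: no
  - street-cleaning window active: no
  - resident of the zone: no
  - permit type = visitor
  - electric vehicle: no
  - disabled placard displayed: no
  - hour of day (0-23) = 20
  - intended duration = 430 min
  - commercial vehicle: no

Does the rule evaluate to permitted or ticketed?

Atomic conditions:
  intended duration < 312 min: 430 < 312 is false
  disabled placard displayed: no → false
  hour of day (0-23) > 19: 20 > 19 is true
  day = Thu: Thu == Thu is true
  snow emergency in effect: no → false
  commercial vehicle: no → false
  vehicle length ≥ 166 in: 128 ≥ 166 is false
  electric vehicle: no → false
  NOT meter paid: no → true
  intended duration > 535 min: 430 > 535 is false
  street-cleaning window active: no → false
  NOT resident of the zone: no → true
  permit type ∈ {A, none, staff}: visitor is not in the set → false
  resident of the zone: no → false
  permit type ∈ {A, B, none, visitor}: visitor is in the set → true
Combine:
[1.1.1] false OR false = false
[1.1.2] true → true = true
[1.1.3.1] false OR false OR false = false
[1.1.3] NOT false = true
[1.1] false AND true AND true = false
[1.2.1.1] false OR true = true
[1.2.1] NOT true = false
[1.2.2] false AND false = false
[1.2.3.1] true OR false = true
[1.2.3] NOT true = false
[1.2.4] false AND true = false
[1.2] false OR false OR false OR false = false
[1] false OR false = false
[root] NOT false = true
Overall: true → permitted

Permitted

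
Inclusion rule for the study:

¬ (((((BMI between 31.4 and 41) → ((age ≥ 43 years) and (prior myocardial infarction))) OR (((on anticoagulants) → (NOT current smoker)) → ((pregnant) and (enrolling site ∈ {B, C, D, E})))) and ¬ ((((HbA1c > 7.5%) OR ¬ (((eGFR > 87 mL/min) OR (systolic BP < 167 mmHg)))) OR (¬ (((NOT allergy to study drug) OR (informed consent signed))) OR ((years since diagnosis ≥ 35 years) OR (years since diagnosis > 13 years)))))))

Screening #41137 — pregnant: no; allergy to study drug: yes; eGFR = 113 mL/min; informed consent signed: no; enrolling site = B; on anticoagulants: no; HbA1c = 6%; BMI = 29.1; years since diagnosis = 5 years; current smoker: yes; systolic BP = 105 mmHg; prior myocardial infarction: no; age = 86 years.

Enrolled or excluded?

Enrolled

Atomic conditions:
  BMI between 31.4 and 41: 29.1 in [31.4, 41] is false
  age ≥ 43 years: 86 ≥ 43 is true
  prior myocardial infarction: no → false
  on anticoagulants: no → false
  NOT current smoker: yes → false
  pregnant: no → false
  enrolling site ∈ {B, C, D, E}: B is in the set → true
  HbA1c > 7.5%: 6 > 7.5 is false
  eGFR > 87 mL/min: 113 > 87 is true
  systolic BP < 167 mmHg: 105 < 167 is true
  NOT allergy to study drug: yes → false
  informed consent signed: no → false
  years since diagnosis ≥ 35 years: 5 ≥ 35 is false
  years since diagnosis > 13 years: 5 > 13 is false
Combine:
[1.1.1.2] true AND false = false
[1.1.1] false → false (antecedent false ⇒ implication holds) = true
[1.1.2.1] false → false (antecedent false ⇒ implication holds) = true
[1.1.2.2] false AND true = false
[1.1.2] true → false = false
[1.1] true OR false = true
[1.2.1.1.2.1] true OR true = true
[1.2.1.1.2] NOT true = false
[1.2.1.1] false OR false = false
[1.2.1.2.1.1] false OR false = false
[1.2.1.2.1] NOT false = true
[1.2.1.2.2] false OR false = false
[1.2.1.2] true OR false = true
[1.2.1] false OR true = true
[1.2] NOT true = false
[1] true AND false = false
[root] NOT false = true
Overall: true → enrolled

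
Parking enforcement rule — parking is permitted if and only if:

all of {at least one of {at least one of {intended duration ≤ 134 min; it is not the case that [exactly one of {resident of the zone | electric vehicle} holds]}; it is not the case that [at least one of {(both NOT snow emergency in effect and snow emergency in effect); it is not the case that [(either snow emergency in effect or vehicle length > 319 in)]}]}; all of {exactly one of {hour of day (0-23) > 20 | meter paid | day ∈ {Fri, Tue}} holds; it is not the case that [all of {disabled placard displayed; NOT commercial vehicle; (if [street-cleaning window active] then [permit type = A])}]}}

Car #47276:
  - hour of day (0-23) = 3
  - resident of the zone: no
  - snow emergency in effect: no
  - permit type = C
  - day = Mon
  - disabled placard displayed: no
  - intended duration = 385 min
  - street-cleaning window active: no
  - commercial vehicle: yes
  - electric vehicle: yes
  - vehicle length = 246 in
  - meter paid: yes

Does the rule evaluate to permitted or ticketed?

Ticketed

Atomic conditions:
  intended duration ≤ 134 min: 385 ≤ 134 is false
  resident of the zone: no → false
  electric vehicle: yes → true
  NOT snow emergency in effect: no → true
  snow emergency in effect: no → false
  vehicle length > 319 in: 246 > 319 is false
  hour of day (0-23) > 20: 3 > 20 is false
  meter paid: yes → true
  day ∈ {Fri, Tue}: Mon is not in the set → false
  disabled placard displayed: no → false
  NOT commercial vehicle: yes → false
  street-cleaning window active: no → false
  permit type = A: C == A is false
Combine:
[1.1.2.1] exactly-one(false, true) = true
[1.1.2] NOT true = false
[1.1] false OR false = false
[1.2.1.1] true AND false = false
[1.2.1.2.1] false OR false = false
[1.2.1.2] NOT false = true
[1.2.1] false OR true = true
[1.2] NOT true = false
[1] false OR false = false
[2.1] exactly-one(false, true, false) = true
[2.2.1.3] false → false (antecedent false ⇒ implication holds) = true
[2.2.1] false AND false AND true = false
[2.2] NOT false = true
[2] true AND true = true
[root] false AND true = false
Overall: false → ticketed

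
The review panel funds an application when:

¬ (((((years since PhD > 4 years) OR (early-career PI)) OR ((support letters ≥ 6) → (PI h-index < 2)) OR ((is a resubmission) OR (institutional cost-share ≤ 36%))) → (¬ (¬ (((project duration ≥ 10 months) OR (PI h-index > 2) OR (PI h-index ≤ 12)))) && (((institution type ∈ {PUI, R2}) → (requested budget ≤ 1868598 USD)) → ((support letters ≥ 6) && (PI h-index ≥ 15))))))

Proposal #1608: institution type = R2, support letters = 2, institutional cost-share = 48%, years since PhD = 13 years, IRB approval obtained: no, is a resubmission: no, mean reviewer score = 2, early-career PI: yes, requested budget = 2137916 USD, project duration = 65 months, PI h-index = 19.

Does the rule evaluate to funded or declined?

Declined

Atomic conditions:
  years since PhD > 4 years: 13 > 4 is true
  early-career PI: yes → true
  support letters ≥ 6: 2 ≥ 6 is false
  PI h-index < 2: 19 < 2 is false
  is a resubmission: no → false
  institutional cost-share ≤ 36%: 48 ≤ 36 is false
  project duration ≥ 10 months: 65 ≥ 10 is true
  PI h-index > 2: 19 > 2 is true
  PI h-index ≤ 12: 19 ≤ 12 is false
  institution type ∈ {PUI, R2}: R2 is in the set → true
  requested budget ≤ 1868598 USD: 2137916 ≤ 1868598 is false
  PI h-index ≥ 15: 19 ≥ 15 is true
Combine:
[1.1.1] true OR true = true
[1.1.2] false → false (antecedent false ⇒ implication holds) = true
[1.1.3] false OR false = false
[1.1] true OR true OR false = true
[1.2.1.1.1] true OR true OR false = true
[1.2.1.1] NOT true = false
[1.2.1] NOT false = true
[1.2.2.1] true → false = false
[1.2.2.2] false AND true = false
[1.2.2] false → false (antecedent false ⇒ implication holds) = true
[1.2] true AND true = true
[1] true → true = true
[root] NOT true = false
Overall: false → declined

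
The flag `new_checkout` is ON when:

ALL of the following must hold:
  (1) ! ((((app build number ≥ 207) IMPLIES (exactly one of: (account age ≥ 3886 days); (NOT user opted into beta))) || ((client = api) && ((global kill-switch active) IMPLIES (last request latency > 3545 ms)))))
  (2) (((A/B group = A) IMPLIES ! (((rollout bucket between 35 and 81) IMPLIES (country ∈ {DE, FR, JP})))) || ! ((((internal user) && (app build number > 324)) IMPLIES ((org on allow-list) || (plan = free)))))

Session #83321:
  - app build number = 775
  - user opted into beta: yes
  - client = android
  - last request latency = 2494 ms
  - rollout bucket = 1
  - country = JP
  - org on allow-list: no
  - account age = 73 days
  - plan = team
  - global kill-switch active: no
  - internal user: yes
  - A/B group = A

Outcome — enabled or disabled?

Enabled

Atomic conditions:
  app build number ≥ 207: 775 ≥ 207 is true
  account age ≥ 3886 days: 73 ≥ 3886 is false
  NOT user opted into beta: yes → false
  client = api: android == api is false
  global kill-switch active: no → false
  last request latency > 3545 ms: 2494 > 3545 is false
  A/B group = A: A == A is true
  rollout bucket between 35 and 81: 1 in [35, 81] is false
  country ∈ {DE, FR, JP}: JP is in the set → true
  internal user: yes → true
  app build number > 324: 775 > 324 is true
  org on allow-list: no → false
  plan = free: team == free is false
Combine:
[1.1.1.2] exactly-one(false, false) = false
[1.1.1] true → false = false
[1.1.2.2] false → false (antecedent false ⇒ implication holds) = true
[1.1.2] false AND true = false
[1.1] false OR false = false
[1] NOT false = true
[2.1.2.1] false → true (antecedent false ⇒ implication holds) = true
[2.1.2] NOT true = false
[2.1] true → false = false
[2.2.1.1] true AND true = true
[2.2.1.2] false OR false = false
[2.2.1] true → false = false
[2.2] NOT false = true
[2] false OR true = true
[root] true AND true = true
Overall: true → enabled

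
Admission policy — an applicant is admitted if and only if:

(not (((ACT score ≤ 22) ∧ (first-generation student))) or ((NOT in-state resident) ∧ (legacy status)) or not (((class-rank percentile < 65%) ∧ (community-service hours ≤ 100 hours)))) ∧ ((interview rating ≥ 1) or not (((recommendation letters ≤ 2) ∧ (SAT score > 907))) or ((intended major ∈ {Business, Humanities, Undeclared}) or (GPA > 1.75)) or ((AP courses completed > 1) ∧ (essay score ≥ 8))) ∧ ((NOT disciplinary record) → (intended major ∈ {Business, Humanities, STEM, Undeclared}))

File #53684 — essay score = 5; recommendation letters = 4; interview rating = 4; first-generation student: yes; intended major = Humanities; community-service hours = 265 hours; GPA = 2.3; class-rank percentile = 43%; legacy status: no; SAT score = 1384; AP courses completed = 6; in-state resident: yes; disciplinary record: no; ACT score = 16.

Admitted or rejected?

Admitted

Atomic conditions:
  ACT score ≤ 22: 16 ≤ 22 is true
  first-generation student: yes → true
  NOT in-state resident: yes → false
  legacy status: no → false
  class-rank percentile < 65%: 43 < 65 is true
  community-service hours ≤ 100 hours: 265 ≤ 100 is false
  interview rating ≥ 1: 4 ≥ 1 is true
  recommendation letters ≤ 2: 4 ≤ 2 is false
  SAT score > 907: 1384 > 907 is true
  intended major ∈ {Business, Humanities, Undeclared}: Humanities is in the set → true
  GPA > 1.75: 2.3 > 1.75 is true
  AP courses completed > 1: 6 > 1 is true
  essay score ≥ 8: 5 ≥ 8 is false
  NOT disciplinary record: no → true
  intended major ∈ {Business, Humanities, STEM, Undeclared}: Humanities is in the set → true
Combine:
[1.1.1] true AND true = true
[1.1] NOT true = false
[1.2] false AND false = false
[1.3.1] true AND false = false
[1.3] NOT false = true
[1] false OR false OR true = true
[2.2.1] false AND true = false
[2.2] NOT false = true
[2.3] true OR true = true
[2.4] true AND false = false
[2] true OR true OR true OR false = true
[3] true → true = true
[root] true AND true AND true = true
Overall: true → admitted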